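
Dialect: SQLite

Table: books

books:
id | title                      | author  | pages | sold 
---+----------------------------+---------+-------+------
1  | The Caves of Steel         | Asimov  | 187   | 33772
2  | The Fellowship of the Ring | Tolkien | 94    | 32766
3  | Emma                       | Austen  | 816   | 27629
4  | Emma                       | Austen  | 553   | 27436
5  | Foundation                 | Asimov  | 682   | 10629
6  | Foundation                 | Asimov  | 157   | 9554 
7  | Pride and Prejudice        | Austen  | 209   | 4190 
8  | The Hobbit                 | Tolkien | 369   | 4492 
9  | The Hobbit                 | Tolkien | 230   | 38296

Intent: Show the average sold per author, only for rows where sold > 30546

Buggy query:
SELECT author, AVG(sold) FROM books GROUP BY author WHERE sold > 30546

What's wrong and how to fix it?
Bug: Row-level WHERE must come before GROUP BY in the clause order

Fix: Move the WHERE clause before GROUP BY

Corrected query:
SELECT author, AVG(sold) FROM books WHERE sold > 30546 GROUP BY author

Result:
author  | AVG(sold)
--------+----------
Asimov  | 33772    
Tolkien | 35531    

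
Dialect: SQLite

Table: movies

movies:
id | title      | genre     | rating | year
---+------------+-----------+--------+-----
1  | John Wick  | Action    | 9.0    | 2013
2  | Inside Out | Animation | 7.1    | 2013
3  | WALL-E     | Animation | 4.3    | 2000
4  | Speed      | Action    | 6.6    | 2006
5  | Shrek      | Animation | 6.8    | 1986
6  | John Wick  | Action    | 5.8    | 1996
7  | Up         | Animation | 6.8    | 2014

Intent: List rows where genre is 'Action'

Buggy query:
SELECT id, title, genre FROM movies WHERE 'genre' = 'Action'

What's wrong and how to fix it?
Bug: Single quotes denote string literals in SQL; the column name is being compared as a constant string

Fix: Reference the column as genre without single quotes

Corrected query:
SELECT id, title, genre FROM movies WHERE genre = 'Action'

Result:
id | title     | genre 
---+-----------+-------
1  | John Wick | Action
4  | Speed     | Action
6  | John Wick | Action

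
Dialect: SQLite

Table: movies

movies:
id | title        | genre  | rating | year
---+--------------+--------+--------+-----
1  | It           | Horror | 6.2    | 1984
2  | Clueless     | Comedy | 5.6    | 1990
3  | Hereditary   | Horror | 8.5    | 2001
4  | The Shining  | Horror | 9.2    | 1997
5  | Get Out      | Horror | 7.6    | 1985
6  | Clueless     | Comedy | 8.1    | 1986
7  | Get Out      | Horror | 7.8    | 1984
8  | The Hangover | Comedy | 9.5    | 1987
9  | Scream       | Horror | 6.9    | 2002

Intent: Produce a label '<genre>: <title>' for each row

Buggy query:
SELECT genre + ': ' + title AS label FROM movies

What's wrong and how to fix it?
Bug: SQLite uses || for string concatenation; + coerces text to numbers (yielding 0)

Fix: Use the || operator for string concatenation

Corrected query:
SELECT genre || ': ' || title AS label FROM movies

Result:
label               
--------------------
Horror: It          
Comedy: Clueless    
Horror: Hereditary  
Horror: The Shining 
Horror: Get Out     
Comedy: Clueless    
Horror: Get Out     
Comedy: The Hangover
Horror: Scream      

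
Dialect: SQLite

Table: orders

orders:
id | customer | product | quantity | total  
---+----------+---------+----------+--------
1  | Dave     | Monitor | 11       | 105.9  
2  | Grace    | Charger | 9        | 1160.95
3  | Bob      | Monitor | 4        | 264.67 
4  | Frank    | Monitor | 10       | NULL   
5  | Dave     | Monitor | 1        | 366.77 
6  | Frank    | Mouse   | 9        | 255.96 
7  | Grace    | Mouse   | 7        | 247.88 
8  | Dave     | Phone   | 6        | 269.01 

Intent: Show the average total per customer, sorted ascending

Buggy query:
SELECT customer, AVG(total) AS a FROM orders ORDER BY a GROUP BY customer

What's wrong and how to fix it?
Bug: GROUP BY must precede ORDER BY

Fix: Move ORDER BY to the end, after GROUP BY

Corrected query:
SELECT customer, AVG(total) AS a FROM orders GROUP BY customer ORDER BY a

Result:
customer | a         
---------+-----------
Dave     | 247.226667
Frank    | 255.96    
Bob      | 264.67    
Grace    | 704.415   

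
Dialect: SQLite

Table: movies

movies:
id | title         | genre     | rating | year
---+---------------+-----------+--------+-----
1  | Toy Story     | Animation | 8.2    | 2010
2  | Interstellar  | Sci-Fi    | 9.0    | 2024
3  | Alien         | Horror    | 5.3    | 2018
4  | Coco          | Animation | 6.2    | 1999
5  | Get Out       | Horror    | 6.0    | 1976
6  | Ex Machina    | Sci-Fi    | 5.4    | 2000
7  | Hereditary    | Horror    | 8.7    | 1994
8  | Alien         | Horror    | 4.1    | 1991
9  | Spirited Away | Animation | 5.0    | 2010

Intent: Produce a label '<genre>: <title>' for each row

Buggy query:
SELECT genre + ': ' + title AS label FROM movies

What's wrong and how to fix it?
Bug: SQLite uses || for string concatenation; + coerces text to numbers (yielding 0)

Fix: Use the || operator for string concatenation

Corrected query:
SELECT genre || ': ' || title AS label FROM movies

Result:
label                   
------------------------
Animation: Toy Story    
Sci-Fi: Interstellar    
Horror: Alien           
Animation: Coco         
Horror: Get Out         
Sci-Fi: Ex Machina      
Horror: Hereditary      
Horror: Alien           
Animation: Spirited Away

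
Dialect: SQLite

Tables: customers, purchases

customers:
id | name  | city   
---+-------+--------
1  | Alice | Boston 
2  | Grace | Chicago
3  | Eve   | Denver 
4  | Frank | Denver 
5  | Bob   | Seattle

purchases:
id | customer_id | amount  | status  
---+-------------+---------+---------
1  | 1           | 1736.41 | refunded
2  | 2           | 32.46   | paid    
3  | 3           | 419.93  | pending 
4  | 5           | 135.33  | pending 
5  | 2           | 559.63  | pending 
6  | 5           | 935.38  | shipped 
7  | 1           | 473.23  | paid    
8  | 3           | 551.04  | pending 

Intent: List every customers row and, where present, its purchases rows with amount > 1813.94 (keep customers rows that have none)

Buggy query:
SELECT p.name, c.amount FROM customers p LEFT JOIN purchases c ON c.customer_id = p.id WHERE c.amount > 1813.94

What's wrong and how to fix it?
Bug: A WHERE condition on the right-hand table after LEFT JOIN drops unmatched parents

Fix: Move the right-table condition into the ON clause so unmatched parents are kept

Corrected query:
SELECT p.name, c.amount FROM customers p LEFT JOIN purchases c ON c.customer_id = p.id AND c.amount > 1813.94

Result:
name  | amount
------+-------
Alice | NULL  
Grace | NULL  
Eve   | NULL  
Frank | NULL  
Bob   | NULL  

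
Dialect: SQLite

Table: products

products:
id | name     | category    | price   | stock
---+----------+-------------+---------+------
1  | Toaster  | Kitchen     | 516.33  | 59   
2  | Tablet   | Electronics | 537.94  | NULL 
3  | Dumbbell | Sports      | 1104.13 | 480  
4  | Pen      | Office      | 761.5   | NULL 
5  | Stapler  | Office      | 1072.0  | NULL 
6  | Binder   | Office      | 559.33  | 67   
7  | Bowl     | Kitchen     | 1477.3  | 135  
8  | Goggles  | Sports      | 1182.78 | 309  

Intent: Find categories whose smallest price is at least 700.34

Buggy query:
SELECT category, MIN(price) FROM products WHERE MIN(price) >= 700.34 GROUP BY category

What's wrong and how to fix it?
Bug: MIN() in WHERE is a misuse of aggregate

Fix: Replace WHERE with HAVING after the GROUP BY

Corrected query:
SELECT category, MIN(price) FROM products GROUP BY category HAVING MIN(price) >= 700.34

Result:
category | MIN(price)
---------+-----------
Sports   | 1104.13   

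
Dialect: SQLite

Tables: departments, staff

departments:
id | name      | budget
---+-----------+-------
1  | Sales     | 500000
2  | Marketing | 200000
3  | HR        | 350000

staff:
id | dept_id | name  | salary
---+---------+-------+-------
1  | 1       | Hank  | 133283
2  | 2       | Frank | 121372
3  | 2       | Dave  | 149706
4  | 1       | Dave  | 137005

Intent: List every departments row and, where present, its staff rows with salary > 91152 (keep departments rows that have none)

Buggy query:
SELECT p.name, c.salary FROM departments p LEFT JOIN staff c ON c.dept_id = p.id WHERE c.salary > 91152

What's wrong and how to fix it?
Bug: Filtering c.salary in WHERE discards the NULL rows produced by LEFT JOIN, turning it into an inner join

Fix: Move the right-table condition into the ON clause so unmatched parents are kept

Corrected query:
SELECT p.name, c.salary FROM departments p LEFT JOIN staff c ON c.dept_id = p.id AND c.salary > 91152

Result:
name      | salary
----------+-------
Sales     | 133283
Sales     | 137005
Marketing | 121372
Marketing | 149706
HR        | NULL  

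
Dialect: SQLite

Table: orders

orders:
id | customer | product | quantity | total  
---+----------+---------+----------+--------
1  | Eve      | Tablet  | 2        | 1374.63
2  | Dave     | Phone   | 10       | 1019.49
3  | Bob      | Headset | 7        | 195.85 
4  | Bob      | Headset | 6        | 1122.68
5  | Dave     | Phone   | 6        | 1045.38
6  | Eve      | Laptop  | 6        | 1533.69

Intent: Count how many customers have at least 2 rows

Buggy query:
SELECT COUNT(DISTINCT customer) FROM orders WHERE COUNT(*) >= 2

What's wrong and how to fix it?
Bug: COUNT(*) cannot appear in WHERE; the per-group count doesn't exist yet

Fix: Use a subquery that GROUPs and filters with HAVING, then count its rows

Corrected query:
SELECT COUNT(*) FROM (SELECT customer FROM orders GROUP BY customer HAVING COUNT(*) >= 2)

Result:
COUNT(*)
--------
3       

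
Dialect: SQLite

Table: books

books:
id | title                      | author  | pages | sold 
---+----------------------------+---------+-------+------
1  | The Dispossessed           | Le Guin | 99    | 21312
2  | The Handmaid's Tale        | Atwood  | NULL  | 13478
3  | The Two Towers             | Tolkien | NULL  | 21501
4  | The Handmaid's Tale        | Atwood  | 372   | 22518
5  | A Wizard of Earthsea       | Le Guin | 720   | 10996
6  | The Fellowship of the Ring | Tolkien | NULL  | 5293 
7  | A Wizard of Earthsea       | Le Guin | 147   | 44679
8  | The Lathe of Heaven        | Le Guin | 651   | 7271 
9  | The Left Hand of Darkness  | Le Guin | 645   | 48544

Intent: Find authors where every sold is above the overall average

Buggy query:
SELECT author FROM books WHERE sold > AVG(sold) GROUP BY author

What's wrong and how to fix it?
Bug: WHERE evaluates per row before aggregation, so AVG() is unavailable

Fix: Compute the overall average in a scalar subquery and compare each group's MIN against it in HAVING

Corrected query:
SELECT author FROM books GROUP BY author HAVING MIN(sold) > (SELECT AVG(sold) FROM books)

Result:
(no rows)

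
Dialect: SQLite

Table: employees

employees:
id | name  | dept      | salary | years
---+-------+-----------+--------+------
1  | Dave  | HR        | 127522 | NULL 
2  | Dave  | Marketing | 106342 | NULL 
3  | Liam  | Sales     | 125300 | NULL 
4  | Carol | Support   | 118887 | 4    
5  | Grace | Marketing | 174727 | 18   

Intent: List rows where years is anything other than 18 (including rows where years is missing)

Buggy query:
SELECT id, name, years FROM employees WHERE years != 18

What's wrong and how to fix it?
Bug: Inequality against NULL is unknown, not true; rows with NULL are dropped

Fix: Handle NULL separately with IS NULL alongside the inequality

Corrected query:
SELECT id, name, years FROM employees WHERE years != 18 OR years IS NULL

Result:
id | name  | years
---+-------+------
1  | Dave  | NULL 
2  | Dave  | NULL 
3  | Liam  | NULL 
4  | Carol | 4    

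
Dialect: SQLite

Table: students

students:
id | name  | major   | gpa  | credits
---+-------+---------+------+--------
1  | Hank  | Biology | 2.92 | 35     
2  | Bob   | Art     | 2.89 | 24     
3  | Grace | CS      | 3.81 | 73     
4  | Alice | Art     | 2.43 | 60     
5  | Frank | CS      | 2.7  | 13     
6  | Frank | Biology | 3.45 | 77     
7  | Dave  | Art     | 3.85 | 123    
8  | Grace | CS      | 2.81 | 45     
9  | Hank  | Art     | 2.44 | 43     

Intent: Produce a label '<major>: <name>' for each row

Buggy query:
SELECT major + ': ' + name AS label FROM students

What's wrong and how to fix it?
Bug: SQLite uses || for string concatenation; + coerces text to numbers (yielding 0)

Fix: Replace + with || to concatenate text

Corrected query:
SELECT major || ': ' || name AS label FROM students

Result:
label         
--------------
Biology: Hank 
Art: Bob      
CS: Grace     
Art: Alice    
CS: Frank     
Biology: Frank
Art: Dave     
CS: Grace     
Art: Hank     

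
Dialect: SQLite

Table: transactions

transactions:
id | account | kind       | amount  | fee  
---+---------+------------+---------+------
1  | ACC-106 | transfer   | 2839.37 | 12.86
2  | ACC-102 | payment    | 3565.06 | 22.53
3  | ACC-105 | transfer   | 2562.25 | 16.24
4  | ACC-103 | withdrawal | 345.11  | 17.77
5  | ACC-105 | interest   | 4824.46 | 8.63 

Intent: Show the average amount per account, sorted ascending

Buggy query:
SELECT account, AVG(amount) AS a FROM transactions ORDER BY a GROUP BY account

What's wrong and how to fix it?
Bug: ORDER BY appears before GROUP BY; SQL clause order requires GROUP BY first

Fix: Reorder: SELECT … FROM … GROUP BY … ORDER BY …

Corrected query:
SELECT account, AVG(amount) AS a FROM transactions GROUP BY account ORDER BY a

Result:
account | a       
--------+---------
ACC-103 | 345.11  
ACC-106 | 2839.37 
ACC-102 | 3565.06 
ACC-105 | 3693.355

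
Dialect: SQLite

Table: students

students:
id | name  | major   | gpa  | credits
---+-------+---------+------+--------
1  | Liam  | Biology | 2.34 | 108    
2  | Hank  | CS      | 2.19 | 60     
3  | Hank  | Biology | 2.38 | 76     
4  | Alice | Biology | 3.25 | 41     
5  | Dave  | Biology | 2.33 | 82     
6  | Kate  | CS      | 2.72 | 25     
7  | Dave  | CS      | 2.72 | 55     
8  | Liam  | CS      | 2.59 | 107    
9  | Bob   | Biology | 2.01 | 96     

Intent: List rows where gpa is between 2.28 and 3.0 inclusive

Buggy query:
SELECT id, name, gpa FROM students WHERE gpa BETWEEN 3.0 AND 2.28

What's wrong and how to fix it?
Bug: The bounds are reversed; BETWEEN a AND b requires a <= b to match anything

Fix: Write BETWEEN 2.28 AND 3.0

Corrected query:
SELECT id, name, gpa FROM students WHERE gpa BETWEEN 2.28 AND 3.0

Result:
id | name | gpa 
---+------+-----
1  | Liam | 2.34
3  | Hank | 2.38
5  | Dave | 2.33
6  | Kate | 2.72
7  | Dave | 2.72
8  | Liam | 2.59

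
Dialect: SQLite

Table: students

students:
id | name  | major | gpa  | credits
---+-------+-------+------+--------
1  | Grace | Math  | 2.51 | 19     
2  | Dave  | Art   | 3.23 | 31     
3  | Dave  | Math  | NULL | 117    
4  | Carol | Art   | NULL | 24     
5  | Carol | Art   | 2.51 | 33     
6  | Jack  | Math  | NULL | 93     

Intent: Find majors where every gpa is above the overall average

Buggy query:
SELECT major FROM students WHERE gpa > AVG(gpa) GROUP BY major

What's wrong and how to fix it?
Bug: AVG() is an aggregate; it can't sit directly in WHERE

Fix: Use a subquery for AVG and a HAVING MIN(...) filter so the condition holds for every row in the group

Corrected query:
SELECT major FROM students GROUP BY major HAVING MIN(gpa) > (SELECT AVG(gpa) FROM students)

Result:
(no rows)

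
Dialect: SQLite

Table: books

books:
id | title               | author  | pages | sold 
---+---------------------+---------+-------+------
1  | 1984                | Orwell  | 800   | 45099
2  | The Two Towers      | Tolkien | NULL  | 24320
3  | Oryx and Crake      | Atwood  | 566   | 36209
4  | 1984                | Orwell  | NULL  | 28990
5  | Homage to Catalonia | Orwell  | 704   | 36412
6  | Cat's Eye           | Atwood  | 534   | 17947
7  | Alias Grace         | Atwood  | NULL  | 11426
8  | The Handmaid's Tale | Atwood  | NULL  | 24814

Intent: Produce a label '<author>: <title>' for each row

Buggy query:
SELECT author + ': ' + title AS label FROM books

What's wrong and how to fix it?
Bug: '+' is numeric addition; on text columns SQLite converts them to 0 instead of concatenating

Fix: Replace + with || to concatenate text

Corrected query:
SELECT author || ': ' || title AS label FROM books

Result:
label                      
---------------------------
Orwell: 1984               
Tolkien: The Two Towers    
Atwood: Oryx and Crake     
Orwell: 1984               
Orwell: Homage to Catalonia
Atwood: Cat's Eye          
Atwood: Alias Grace        
Atwood: The Handmaid's Tale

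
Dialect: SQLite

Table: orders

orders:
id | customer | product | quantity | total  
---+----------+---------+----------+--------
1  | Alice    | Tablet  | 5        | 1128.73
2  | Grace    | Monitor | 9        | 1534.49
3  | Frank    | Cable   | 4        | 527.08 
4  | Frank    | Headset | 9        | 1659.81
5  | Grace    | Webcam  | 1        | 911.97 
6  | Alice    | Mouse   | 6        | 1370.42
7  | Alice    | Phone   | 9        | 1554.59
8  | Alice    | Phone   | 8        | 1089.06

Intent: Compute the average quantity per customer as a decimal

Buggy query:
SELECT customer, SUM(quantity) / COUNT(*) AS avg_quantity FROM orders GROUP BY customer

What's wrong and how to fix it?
Bug: SUM(quantity) and COUNT(*) are both integers; the division truncates the fractional part

Fix: Multiply by 1.0 (or CAST to REAL) to force floating-point division

Corrected query:
SELECT customer, SUM(quantity) * 1.0 / COUNT(*) AS avg_quantity FROM orders GROUP BY customer

Result:
customer | avg_quantity
---------+-------------
Alice    | 7           
Frank    | 6.5         
Grace    | 5           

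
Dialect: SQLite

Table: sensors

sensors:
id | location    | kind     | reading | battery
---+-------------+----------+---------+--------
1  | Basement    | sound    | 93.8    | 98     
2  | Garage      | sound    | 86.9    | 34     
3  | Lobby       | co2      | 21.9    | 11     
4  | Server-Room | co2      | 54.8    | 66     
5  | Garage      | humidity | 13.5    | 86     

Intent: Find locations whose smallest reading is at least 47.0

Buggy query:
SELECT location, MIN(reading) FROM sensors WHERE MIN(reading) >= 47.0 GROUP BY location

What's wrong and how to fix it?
Bug: Aggregates like MIN are computed per group after WHERE runs

Fix: Replace WHERE with HAVING after the GROUP BY

Corrected query:
SELECT location, MIN(reading) FROM sensors GROUP BY location HAVING MIN(reading) >= 47.0

Result:
location    | MIN(reading)
------------+-------------
Basement    | 93.8        
Server-Room | 54.8        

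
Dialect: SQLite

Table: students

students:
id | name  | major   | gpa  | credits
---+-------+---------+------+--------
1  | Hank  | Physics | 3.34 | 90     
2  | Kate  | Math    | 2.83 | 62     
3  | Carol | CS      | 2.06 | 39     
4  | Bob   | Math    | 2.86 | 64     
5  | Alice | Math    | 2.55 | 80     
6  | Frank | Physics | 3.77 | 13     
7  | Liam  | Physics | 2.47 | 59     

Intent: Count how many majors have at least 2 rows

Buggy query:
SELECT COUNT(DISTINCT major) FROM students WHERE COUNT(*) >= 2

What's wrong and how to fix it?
Bug: WHERE filters individual rows, not groups, so a group-level COUNT is invalid there

Fix: Group first with HAVING COUNT(*) >= 2, then COUNT the resulting groups

Corrected query:
SELECT COUNT(*) FROM (SELECT major FROM students GROUP BY major HAVING COUNT(*) >= 2)

Result:
COUNT(*)
--------
2       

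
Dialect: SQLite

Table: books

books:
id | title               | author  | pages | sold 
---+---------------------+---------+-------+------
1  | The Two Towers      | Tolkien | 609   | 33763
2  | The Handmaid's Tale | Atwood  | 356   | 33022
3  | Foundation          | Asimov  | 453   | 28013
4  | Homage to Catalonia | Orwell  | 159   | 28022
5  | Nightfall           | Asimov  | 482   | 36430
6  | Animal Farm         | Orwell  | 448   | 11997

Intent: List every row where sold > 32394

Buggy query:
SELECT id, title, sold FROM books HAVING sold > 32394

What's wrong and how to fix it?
Bug: HAVING filters the output of aggregation, but this query has no GROUP BY and no aggregate functions, so SQLite rejects it (HAVING clause on a non-aggregate query); the condition here is per row

Fix: Replace HAVING with WHERE since the condition applies to individual rows

Corrected query:
SELECT id, title, sold FROM books WHERE sold > 32394

Result:
id | title               | sold 
---+---------------------+------
1  | The Two Towers      | 33763
2  | The Handmaid's Tale | 33022
5  | Nightfall           | 36430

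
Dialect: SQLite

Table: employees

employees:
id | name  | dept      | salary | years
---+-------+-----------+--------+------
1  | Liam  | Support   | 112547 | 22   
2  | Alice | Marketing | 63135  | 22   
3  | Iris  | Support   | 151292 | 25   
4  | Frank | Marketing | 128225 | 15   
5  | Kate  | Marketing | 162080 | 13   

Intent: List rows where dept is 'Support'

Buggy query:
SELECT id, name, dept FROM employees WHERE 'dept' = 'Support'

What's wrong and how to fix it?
Bug: 'dept' in single quotes is a string literal, not the column; the comparison is literal-vs-literal and never true

Fix: Reference the column as dept without single quotes

Corrected query:
SELECT id, name, dept FROM employees WHERE dept = 'Support'

Result:
id | name | dept   
---+------+--------
1  | Liam | Support
3  | Iris | Support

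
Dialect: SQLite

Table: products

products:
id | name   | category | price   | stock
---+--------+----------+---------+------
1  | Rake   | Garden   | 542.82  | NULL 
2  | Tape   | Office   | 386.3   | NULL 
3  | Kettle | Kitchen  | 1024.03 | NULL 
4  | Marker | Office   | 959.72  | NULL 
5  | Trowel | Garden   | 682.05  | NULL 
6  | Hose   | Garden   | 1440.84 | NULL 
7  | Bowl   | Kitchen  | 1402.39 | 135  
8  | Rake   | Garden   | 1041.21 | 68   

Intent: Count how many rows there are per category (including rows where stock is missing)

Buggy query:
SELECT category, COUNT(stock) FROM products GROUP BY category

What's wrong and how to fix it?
Bug: COUNT(stock) skips NULLs, so groups with missing stock are undercounted

Fix: Use COUNT(*) to count all rows regardless of NULL

Corrected query:
SELECT category, COUNT(*) FROM products GROUP BY category

Result:
category | COUNT(*)
---------+---------
Garden   | 4       
Kitchen  | 2       
Office   | 2       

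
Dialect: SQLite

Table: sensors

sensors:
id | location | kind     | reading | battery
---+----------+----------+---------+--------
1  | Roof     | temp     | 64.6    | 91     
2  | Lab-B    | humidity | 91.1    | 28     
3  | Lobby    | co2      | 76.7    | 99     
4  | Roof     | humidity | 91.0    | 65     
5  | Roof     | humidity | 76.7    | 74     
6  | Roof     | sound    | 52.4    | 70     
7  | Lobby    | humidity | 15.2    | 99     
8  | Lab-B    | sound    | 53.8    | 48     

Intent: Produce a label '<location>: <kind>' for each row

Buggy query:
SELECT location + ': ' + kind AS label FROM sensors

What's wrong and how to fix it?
Bug: '+' is numeric addition; on text columns SQLite converts them to 0 instead of concatenating

Fix: Use the || operator for string concatenation

Corrected query:
SELECT location || ': ' || kind AS label FROM sensors

Result:
label          
---------------
Roof: temp     
Lab-B: humidity
Lobby: co2     
Roof: humidity 
Roof: humidity 
Roof: sound    
Lobby: humidity
Lab-B: sound   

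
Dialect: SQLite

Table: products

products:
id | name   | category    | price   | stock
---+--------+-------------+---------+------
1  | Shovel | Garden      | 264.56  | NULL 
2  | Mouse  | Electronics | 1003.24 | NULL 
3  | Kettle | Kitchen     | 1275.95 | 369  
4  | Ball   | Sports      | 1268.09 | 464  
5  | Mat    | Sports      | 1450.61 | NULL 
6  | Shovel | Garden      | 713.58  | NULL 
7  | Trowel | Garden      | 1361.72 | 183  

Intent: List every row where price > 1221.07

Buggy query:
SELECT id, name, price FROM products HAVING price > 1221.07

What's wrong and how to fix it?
Bug: This is a non-aggregate query (no GROUP BY, no aggregates), so in SQLite the HAVING clause is invalid here; a row-level condition belongs in WHERE

Fix: Replace HAVING with WHERE since the condition applies to individual rows

Corrected query:
SELECT id, name, price FROM products WHERE price > 1221.07

Result:
id | name   | price  
---+--------+--------
3  | Kettle | 1275.95
4  | Ball   | 1268.09
5  | Mat    | 1450.61
7  | Trowel | 1361.72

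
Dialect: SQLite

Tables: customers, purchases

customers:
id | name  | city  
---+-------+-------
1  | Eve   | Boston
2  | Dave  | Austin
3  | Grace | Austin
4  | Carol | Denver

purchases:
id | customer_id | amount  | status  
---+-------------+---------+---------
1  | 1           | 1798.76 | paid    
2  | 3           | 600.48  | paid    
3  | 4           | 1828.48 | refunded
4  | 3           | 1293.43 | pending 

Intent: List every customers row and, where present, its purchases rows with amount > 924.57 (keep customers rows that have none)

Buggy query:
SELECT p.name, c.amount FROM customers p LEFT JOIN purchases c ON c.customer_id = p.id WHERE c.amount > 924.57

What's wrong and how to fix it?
Bug: A WHERE condition on the right-hand table after LEFT JOIN drops unmatched parents

Fix: Put 'c.amount > 924.57' in the JOIN's ON clause instead of WHERE

Corrected query:
SELECT p.name, c.amount FROM customers p LEFT JOIN purchases c ON c.customer_id = p.id AND c.amount > 924.57

Result:
name  | amount 
------+--------
Eve   | 1798.76
Dave  | NULL   
Grace | 1293.43
Carol | 1828.48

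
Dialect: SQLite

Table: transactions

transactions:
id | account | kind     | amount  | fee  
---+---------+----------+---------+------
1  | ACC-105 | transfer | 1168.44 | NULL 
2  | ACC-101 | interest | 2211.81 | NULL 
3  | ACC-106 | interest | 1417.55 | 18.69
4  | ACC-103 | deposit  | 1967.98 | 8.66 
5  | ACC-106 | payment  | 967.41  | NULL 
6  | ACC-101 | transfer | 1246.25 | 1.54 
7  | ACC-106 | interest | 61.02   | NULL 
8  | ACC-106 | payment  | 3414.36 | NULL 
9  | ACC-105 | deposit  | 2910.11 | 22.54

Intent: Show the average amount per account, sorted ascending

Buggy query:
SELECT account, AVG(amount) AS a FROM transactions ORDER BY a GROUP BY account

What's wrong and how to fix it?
Bug: GROUP BY must precede ORDER BY

Fix: Reorder: SELECT … FROM … GROUP BY … ORDER BY …

Corrected query:
SELECT account, AVG(amount) AS a FROM transactions GROUP BY account ORDER BY a

Result:
account | a       
--------+---------
ACC-106 | 1465.085
ACC-101 | 1729.03 
ACC-103 | 1967.98 
ACC-105 | 2039.275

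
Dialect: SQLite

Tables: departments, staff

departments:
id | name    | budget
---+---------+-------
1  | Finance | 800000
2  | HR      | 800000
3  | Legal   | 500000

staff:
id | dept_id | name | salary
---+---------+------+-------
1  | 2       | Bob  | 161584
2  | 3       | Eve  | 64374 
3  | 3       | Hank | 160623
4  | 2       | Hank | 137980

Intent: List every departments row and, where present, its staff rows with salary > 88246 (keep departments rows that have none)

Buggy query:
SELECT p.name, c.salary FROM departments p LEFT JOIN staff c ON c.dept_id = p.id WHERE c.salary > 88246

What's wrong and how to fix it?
Bug: A WHERE condition on the right-hand table after LEFT JOIN drops unmatched parents

Fix: Put 'c.salary > 88246' in the JOIN's ON clause instead of WHERE

Corrected query:
SELECT p.name, c.salary FROM departments p LEFT JOIN staff c ON c.dept_id = p.id AND c.salary > 88246

Result:
name    | salary
--------+-------
Finance | NULL  
HR      | 137980
HR      | 161584
Legal   | 160623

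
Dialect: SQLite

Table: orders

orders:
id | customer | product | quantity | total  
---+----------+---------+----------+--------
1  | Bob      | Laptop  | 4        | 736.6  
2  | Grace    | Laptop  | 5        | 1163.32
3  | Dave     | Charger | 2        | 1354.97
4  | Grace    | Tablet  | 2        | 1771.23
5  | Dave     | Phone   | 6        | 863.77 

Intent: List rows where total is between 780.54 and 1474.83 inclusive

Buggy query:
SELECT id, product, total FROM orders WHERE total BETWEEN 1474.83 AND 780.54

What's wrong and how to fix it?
Bug: BETWEEN expects the lower bound first; with 1474.83 AND 780.54 the range is empty

Fix: Swap the bounds so the smaller value comes first

Corrected query:
SELECT id, product, total FROM orders WHERE total BETWEEN 780.54 AND 1474.83

Result:
id | product | total  
---+---------+--------
2  | Laptop  | 1163.32
3  | Charger | 1354.97
5  | Phone   | 863.77 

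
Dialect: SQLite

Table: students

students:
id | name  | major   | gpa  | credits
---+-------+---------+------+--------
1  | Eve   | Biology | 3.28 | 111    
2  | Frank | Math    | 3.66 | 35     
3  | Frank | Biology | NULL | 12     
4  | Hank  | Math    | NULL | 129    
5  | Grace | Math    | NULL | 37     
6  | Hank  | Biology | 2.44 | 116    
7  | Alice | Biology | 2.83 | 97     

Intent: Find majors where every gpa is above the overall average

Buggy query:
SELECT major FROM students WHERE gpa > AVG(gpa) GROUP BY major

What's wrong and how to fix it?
Bug: AVG() is an aggregate; it can't sit directly in WHERE

Fix: Compute the overall average in a scalar subquery and compare each group's MIN against it in HAVING

Corrected query:
SELECT major FROM students GROUP BY major HAVING MIN(gpa) > (SELECT AVG(gpa) FROM students)

Result:
major
-----
Math 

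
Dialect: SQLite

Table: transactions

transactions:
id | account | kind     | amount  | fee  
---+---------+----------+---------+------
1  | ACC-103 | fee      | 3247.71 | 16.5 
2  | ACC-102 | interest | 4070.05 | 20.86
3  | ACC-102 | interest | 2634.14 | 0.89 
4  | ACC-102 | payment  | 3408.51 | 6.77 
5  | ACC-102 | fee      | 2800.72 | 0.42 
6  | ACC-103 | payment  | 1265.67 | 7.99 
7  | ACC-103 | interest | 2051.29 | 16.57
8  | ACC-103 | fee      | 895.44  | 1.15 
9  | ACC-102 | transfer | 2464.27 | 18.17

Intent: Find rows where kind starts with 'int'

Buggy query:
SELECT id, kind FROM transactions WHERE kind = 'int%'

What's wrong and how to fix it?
Bug: Wildcards only work with LIKE; '=' treats '%' as a literal character

Fix: Use LIKE for wildcard pattern matching

Corrected query:
SELECT id, kind FROM transactions WHERE kind LIKE 'int%'

Result:
id | kind    
---+---------
2  | interest
3  | interest
7  | interest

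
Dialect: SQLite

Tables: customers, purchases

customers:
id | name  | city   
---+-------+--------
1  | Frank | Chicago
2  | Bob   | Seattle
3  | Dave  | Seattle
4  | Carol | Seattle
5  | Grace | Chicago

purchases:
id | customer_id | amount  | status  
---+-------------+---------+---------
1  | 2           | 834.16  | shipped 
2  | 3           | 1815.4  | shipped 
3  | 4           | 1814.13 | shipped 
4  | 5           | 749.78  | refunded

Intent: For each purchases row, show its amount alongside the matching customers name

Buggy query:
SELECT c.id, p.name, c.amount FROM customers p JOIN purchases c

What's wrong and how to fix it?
Bug: JOIN with no ON clause produces a cartesian product; every purchases row pairs with every customers row

Fix: Specify the join condition linking the foreign key to the parent id

Corrected query:
SELECT c.id, p.name, c.amount FROM customers p JOIN purchases c ON c.customer_id = p.id

Result:
id | name  | amount 
---+-------+--------
1  | Bob   | 834.16 
2  | Dave  | 1815.4 
3  | Carol | 1814.13
4  | Grace | 749.78 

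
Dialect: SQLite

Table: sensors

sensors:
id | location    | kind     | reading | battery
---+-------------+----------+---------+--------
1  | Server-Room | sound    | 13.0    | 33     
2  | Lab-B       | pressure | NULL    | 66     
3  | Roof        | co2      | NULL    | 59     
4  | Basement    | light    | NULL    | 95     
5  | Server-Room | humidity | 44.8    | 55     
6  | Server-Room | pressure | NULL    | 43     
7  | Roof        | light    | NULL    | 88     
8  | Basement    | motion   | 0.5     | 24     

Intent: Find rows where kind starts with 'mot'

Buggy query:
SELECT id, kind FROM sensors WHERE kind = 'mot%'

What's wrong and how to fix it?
Bug: '=' compares the literal string including the % character; pattern matching needs LIKE

Fix: Use LIKE for wildcard pattern matching

Corrected query:
SELECT id, kind FROM sensors WHERE kind LIKE 'mot%'

Result:
id | kind  
---+-------
8  | motion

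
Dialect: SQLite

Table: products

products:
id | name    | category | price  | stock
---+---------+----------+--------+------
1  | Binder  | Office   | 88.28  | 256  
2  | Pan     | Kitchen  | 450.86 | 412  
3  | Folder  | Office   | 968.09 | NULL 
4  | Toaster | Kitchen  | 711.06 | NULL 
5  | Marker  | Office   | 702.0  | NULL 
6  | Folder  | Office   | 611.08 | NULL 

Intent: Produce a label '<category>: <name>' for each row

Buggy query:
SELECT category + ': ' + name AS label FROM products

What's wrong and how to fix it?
Bug: SQLite uses || for string concatenation; + coerces text to numbers (yielding 0)

Fix: Use the || operator for string concatenation

Corrected query:
SELECT category || ': ' || name AS label FROM products

Result:
label           
----------------
Office: Binder  
Kitchen: Pan    
Office: Folder  
Kitchen: Toaster
Office: Marker  
Office: Folder  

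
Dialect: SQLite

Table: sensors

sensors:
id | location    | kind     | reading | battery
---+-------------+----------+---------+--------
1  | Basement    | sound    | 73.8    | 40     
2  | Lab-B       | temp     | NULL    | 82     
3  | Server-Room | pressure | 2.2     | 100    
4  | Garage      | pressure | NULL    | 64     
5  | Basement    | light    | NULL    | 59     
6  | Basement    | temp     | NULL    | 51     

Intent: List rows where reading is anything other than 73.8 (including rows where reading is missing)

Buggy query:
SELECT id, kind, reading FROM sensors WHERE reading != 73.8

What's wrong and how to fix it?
Bug: Inequality against NULL is unknown, not true; rows with NULL are dropped

Fix: Handle NULL separately with IS NULL alongside the inequality

Corrected query:
SELECT id, kind, reading FROM sensors WHERE reading != 73.8 OR reading IS NULL

Result:
id | kind     | reading
---+----------+--------
2  | temp     | NULL   
3  | pressure | 2.2    
4  | pressure | NULL   
5  | light    | NULL   
6  | temp     | NULL   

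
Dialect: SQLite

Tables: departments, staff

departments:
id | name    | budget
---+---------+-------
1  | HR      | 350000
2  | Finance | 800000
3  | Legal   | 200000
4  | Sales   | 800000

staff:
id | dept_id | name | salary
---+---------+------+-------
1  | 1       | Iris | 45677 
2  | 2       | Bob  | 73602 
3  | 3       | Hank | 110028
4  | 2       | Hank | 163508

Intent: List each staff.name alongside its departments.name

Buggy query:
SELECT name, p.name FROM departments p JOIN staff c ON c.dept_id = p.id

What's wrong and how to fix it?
Bug: 'name' exists in both joined tables, so the database can't tell which one is meant

Fix: Prefix ambiguous columns with the table alias

Corrected query:
SELECT c.name, p.name FROM departments p JOIN staff c ON c.dept_id = p.id

Result:
name | name   
-----+--------
Iris | HR     
Bob  | Finance
Hank | Legal  
Hank | Finance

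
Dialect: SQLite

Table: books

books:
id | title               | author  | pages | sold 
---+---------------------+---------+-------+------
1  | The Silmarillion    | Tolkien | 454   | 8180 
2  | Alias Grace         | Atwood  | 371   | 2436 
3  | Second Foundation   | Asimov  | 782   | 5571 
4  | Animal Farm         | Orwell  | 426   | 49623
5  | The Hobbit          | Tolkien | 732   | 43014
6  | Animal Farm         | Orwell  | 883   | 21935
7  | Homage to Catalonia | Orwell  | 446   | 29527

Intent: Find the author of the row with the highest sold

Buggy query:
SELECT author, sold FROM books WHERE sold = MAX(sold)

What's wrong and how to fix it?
Bug: WHERE is evaluated per row; an aggregate over the whole table isn't defined there

Fix: Wrap MAX in a scalar subquery so WHERE compares against a single value

Corrected query:
SELECT author, sold FROM books WHERE sold = (SELECT MAX(sold) FROM books)

Result:
author | sold 
-------+------
Orwell | 49623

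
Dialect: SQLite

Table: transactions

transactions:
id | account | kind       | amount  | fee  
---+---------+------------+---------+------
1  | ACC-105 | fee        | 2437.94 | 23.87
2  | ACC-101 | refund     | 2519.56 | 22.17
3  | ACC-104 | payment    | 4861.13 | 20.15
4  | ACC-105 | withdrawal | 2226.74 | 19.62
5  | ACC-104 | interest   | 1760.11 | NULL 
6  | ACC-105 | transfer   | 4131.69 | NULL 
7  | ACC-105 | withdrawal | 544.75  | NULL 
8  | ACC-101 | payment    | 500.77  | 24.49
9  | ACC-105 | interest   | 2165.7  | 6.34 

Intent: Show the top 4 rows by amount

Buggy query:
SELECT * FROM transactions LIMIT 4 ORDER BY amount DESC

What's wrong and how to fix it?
Bug: LIMIT must come after ORDER BY

Fix: Sort with ORDER BY, then apply LIMIT

Corrected query:
SELECT * FROM transactions ORDER BY amount DESC LIMIT 4

Result:
id | account | kind     | amount  | fee  
---+---------+----------+---------+------
3  | ACC-104 | payment  | 4861.13 | 20.15
6  | ACC-105 | transfer | 4131.69 | NULL 
2  | ACC-101 | refund   | 2519.56 | 22.17
1  | ACC-105 | fee      | 2437.94 | 23.87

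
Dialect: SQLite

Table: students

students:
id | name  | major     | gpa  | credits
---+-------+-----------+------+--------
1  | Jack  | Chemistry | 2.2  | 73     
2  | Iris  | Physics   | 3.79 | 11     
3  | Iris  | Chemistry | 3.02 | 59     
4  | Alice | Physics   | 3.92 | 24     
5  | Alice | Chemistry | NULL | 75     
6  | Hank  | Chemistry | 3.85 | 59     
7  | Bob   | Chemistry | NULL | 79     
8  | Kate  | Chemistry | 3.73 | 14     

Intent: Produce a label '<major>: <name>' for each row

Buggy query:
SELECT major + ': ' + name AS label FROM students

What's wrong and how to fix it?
Bug: SQLite uses || for string concatenation; + coerces text to numbers (yielding 0)

Fix: Use the || operator for string concatenation

Corrected query:
SELECT major || ': ' || name AS label FROM students

Result:
label           
----------------
Chemistry: Jack 
Physics: Iris   
Chemistry: Iris 
Physics: Alice  
Chemistry: Alice
Chemistry: Hank 
Chemistry: Bob  
Chemistry: Kate 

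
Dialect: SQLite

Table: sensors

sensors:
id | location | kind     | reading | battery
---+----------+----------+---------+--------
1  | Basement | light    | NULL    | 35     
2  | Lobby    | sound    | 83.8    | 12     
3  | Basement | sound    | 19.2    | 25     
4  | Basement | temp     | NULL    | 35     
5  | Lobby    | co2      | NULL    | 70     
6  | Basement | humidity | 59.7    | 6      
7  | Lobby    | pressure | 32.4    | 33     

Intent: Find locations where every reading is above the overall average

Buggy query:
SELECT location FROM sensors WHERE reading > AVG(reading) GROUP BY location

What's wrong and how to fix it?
Bug: WHERE evaluates per row before aggregation, so AVG() is unavailable

Fix: Compute the overall average in a scalar subquery and compare each group's MIN against it in HAVING

Corrected query:
SELECT location FROM sensors GROUP BY location HAVING MIN(reading) > (SELECT AVG(reading) FROM sensors)

Result:
(no rows)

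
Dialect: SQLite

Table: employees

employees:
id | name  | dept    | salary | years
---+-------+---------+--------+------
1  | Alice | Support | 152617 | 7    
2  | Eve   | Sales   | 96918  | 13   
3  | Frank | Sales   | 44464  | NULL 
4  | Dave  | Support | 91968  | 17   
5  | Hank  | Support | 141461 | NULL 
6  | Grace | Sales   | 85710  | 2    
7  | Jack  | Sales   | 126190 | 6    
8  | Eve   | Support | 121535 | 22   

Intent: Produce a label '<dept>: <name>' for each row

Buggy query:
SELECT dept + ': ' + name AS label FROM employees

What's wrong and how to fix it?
Bug: '+' is numeric addition; on text columns SQLite converts them to 0 instead of concatenating

Fix: Replace + with || to concatenate text

Corrected query:
SELECT dept || ': ' || name AS label FROM employees

Result:
label         
--------------
Support: Alice
Sales: Eve    
Sales: Frank  
Support: Dave 
Support: Hank 
Sales: Grace  
Sales: Jack   
Support: Eve  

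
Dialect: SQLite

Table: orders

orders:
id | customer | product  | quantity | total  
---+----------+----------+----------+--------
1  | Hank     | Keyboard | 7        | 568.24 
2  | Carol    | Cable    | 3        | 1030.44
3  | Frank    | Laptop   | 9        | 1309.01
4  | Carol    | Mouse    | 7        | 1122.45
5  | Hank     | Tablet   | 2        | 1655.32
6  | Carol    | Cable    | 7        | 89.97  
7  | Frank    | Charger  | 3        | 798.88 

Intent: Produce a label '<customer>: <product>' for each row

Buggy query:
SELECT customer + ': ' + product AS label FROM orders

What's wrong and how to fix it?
Bug: '+' is numeric addition; on text columns SQLite converts them to 0 instead of concatenating

Fix: Use the || operator for string concatenation

Corrected query:
SELECT customer || ': ' || product AS label FROM orders

Result:
label         
--------------
Hank: Keyboard
Carol: Cable  
Frank: Laptop 
Carol: Mouse  
Hank: Tablet  
Carol: Cable  
Frank: Charger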